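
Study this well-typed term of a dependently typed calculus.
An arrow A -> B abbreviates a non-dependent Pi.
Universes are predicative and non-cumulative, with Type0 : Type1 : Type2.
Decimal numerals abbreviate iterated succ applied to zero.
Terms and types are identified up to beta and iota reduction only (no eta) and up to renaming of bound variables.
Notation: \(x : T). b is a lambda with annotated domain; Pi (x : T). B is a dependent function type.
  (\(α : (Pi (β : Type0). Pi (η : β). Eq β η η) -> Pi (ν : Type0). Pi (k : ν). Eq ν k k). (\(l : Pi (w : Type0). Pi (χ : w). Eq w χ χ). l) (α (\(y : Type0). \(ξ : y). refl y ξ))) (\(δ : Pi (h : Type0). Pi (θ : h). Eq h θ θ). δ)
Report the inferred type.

the term's type:
  Pi (α : Type0). Pi (β : α). Eq α β β


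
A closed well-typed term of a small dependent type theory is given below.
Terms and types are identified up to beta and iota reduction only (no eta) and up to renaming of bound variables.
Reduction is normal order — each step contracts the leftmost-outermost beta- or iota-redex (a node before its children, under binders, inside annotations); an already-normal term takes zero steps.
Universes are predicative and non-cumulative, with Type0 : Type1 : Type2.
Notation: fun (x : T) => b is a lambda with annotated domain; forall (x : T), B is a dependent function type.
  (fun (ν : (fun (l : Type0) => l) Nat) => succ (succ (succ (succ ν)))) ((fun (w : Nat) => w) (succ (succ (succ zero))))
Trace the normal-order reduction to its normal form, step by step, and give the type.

normal-order reduction sequence:
  (fun (ν : (fun (l : Type0) => l) Nat) => succ (succ (succ (succ ν)))) ((fun (w : Nat) => w) (succ (succ (succ zero))))
  ~> succ (succ (succ (succ ((fun (ν : Nat) => ν) (succ (succ (succ zero)))))))
  ~> succ (succ (succ (succ (succ (succ (succ zero))))))
the term's type:
  Nat


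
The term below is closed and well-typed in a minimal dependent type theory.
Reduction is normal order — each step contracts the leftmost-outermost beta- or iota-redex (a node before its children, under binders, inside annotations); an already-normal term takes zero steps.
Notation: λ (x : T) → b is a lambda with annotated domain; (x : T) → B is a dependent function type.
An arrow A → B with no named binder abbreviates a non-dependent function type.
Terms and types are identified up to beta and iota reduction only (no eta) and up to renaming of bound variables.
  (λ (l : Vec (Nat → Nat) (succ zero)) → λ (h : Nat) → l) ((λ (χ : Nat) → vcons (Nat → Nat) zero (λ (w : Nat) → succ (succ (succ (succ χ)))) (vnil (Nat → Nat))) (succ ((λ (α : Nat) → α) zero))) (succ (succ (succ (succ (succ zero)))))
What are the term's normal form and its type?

reduced normal form:
  vcons (Nat → Nat) zero (λ (l : Nat) → succ (succ (succ (succ (succ zero))))) (vnil (Nat → Nat))
the term's type:
  Vec (Nat → Nat) (succ zero)


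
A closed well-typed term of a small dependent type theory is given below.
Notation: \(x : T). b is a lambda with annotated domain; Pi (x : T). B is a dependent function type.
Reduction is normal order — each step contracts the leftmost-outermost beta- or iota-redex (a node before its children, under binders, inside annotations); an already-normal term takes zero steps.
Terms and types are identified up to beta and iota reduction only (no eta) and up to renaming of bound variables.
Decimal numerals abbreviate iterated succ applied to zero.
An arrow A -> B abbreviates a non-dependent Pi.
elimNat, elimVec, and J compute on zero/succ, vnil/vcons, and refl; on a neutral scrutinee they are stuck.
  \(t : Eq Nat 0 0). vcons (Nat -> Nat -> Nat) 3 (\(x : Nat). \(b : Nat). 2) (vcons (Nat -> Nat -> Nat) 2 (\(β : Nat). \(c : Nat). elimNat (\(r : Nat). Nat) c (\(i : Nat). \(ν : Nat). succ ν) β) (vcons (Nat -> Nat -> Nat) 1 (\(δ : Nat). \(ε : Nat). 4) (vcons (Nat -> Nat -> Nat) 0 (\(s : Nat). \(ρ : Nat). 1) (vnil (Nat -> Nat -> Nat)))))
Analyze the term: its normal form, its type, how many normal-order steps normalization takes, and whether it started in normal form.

resulting normal form:
  \(t : Eq Nat 0 0). vcons (Nat -> Nat -> Nat) 3 (\(x : Nat). \(b : Nat). 2) (vcons (Nat -> Nat -> Nat) 2 (\(β : Nat). \(c : Nat). elimNat (\(r : Nat). Nat) c (\(i : Nat). \(ν : Nat). succ ν) β) (vcons (Nat -> Nat -> Nat) 1 (\(δ : Nat). \(ε : Nat). 4) (vcons (Nat -> Nat -> Nat) 0 (\(s : Nat). \(ρ : Nat). 1) (vnil (Nat -> Nat -> Nat)))))
type:
  Eq Nat 0 0 -> Vec (Nat -> Nat -> Nat) 4
normal-order step count: 0
term was already normal: yes


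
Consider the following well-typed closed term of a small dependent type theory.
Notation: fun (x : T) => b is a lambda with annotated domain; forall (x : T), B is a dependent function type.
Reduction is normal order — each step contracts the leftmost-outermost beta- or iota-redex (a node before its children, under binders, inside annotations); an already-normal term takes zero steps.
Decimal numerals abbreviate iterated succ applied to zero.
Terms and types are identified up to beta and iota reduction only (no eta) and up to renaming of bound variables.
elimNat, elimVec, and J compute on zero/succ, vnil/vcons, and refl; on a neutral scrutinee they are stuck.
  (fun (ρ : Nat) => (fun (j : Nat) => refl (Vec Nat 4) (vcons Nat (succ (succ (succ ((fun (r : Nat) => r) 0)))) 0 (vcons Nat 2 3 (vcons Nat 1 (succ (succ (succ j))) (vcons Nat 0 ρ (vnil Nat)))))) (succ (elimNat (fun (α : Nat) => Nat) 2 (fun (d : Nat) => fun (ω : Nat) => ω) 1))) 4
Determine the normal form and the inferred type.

normal form:
  refl (Vec Nat 4) (vcons Nat 3 0 (vcons Nat 2 3 (vcons Nat 1 6 (vcons Nat 0 4 (vnil Nat)))))
type:
  Eq (Vec Nat 4) (vcons Nat 3 0 (vcons Nat 2 3 (vcons Nat 1 6 (vcons Nat 0 4 (vnil Nat))))) (vcons Nat 3 0 (vcons Nat 2 3 (vcons Nat 1 6 (vcons Nat 0 4 (vnil Nat)))))
observation: contracting a beta-redex first, the term normalizes in 7 steps.


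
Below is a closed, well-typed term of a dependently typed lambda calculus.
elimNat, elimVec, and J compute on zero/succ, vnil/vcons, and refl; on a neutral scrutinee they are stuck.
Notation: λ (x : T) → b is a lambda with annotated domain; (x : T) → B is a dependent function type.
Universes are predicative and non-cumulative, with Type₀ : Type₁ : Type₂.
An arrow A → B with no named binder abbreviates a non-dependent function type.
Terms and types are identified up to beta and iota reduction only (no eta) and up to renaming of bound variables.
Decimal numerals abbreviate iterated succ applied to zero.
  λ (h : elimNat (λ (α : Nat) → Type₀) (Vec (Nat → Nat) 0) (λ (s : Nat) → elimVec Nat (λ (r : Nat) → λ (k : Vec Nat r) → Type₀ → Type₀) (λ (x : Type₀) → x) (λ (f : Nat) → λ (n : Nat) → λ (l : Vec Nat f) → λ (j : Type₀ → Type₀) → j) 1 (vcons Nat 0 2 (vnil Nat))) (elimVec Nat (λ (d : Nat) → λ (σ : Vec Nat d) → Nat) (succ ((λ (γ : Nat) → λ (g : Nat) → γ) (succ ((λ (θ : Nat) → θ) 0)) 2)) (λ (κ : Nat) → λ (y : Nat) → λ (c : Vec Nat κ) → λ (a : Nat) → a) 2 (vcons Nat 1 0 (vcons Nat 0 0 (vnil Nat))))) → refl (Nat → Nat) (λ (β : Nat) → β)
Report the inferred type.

inferred type:
  Vec (Nat → Nat) 0 → Eq (Nat → Nat) (λ (h : Nat) → h) (λ (α : Nat) → α)


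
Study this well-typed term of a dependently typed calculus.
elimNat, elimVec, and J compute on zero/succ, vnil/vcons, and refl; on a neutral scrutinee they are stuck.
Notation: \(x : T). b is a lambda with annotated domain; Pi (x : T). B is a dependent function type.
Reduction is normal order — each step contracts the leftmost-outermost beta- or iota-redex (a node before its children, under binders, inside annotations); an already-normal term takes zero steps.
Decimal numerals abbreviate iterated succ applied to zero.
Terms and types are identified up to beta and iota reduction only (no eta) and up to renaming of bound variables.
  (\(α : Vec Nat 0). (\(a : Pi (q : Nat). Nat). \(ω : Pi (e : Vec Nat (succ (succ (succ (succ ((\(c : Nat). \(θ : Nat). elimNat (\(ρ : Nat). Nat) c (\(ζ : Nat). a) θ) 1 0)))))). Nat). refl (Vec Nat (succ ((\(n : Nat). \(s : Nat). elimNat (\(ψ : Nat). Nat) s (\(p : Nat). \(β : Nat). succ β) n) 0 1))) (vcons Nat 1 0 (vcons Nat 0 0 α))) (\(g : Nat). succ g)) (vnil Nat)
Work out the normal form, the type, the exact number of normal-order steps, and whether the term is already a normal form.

reduced normal form:
  \(α : Pi (a : Vec Nat 5). Nat). refl (Vec Nat 2) (vcons Nat 1 0 (vcons Nat 0 0 (vnil Nat)))
type:
  Pi (α : Pi (a : Vec Nat 5). Nat). Eq (Vec Nat 2) (vcons Nat 1 0 (vcons Nat 0 0 (vnil Nat))) (vcons Nat 1 0 (vcons Nat 0 0 (vnil Nat)))
normal-order step count: 8
term was already normal: no
first contracted redex: a beta-redex


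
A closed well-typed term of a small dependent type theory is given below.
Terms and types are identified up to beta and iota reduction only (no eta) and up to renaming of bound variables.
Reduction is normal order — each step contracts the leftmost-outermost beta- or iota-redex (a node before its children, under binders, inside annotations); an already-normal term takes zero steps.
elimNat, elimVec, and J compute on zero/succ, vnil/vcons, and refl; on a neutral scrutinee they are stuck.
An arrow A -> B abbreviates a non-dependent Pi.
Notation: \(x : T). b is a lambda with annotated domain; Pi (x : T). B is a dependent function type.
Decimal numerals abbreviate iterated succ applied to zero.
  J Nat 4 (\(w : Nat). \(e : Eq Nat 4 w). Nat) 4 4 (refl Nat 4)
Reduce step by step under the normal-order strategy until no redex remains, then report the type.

normal-order reduction:
  J Nat 4 (\(w : Nat). \(e : Eq Nat 4 w). Nat) 4 4 (refl Nat 4)
  ~> 4
type:
  Nat


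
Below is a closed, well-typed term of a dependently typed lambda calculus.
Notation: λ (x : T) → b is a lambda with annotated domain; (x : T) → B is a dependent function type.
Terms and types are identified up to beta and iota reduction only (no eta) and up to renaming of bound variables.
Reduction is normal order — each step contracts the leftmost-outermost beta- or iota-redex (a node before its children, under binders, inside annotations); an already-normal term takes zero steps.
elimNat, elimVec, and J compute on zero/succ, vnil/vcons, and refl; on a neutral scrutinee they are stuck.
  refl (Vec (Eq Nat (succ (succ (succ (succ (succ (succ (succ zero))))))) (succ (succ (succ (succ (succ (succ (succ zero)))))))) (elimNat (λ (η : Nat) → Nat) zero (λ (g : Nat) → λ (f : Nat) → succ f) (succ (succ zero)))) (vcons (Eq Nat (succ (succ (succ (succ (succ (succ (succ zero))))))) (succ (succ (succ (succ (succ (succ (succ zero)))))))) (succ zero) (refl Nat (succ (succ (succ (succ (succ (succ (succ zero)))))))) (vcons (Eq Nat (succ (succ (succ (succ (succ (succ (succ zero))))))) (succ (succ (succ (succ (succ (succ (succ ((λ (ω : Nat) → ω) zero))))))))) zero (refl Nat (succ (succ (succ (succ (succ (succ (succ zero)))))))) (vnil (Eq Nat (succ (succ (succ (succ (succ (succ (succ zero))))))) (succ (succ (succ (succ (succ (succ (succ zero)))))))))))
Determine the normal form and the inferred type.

normal form:
  refl (Vec (Eq Nat (succ (succ (succ (succ (succ (succ (succ zero))))))) (succ (succ (succ (succ (succ (succ (succ zero)))))))) (succ (succ zero))) (vcons (Eq Nat (succ (succ (succ (succ (succ (succ (succ zero))))))) (succ (succ (succ (succ (succ (succ (succ zero)))))))) (succ zero) (refl Nat (succ (succ (succ (succ (succ (succ (succ zero)))))))) (vcons (Eq Nat (succ (succ (succ (succ (succ (succ (succ zero))))))) (succ (succ (succ (succ (succ (succ (succ zero)))))))) zero (refl Nat (succ (succ (succ (succ (succ (succ (succ zero)))))))) (vnil (Eq Nat (succ (succ (succ (succ (succ (succ (succ zero))))))) (succ (succ (succ (succ (succ (succ (succ zero)))))))))))
type:
  Eq (Vec (Eq Nat (succ (succ (succ (succ (succ (succ (succ zero))))))) (succ (succ (succ (succ (succ (succ (succ zero)))))))) (succ (succ zero))) (vcons (Eq Nat (succ (succ (succ (succ (succ (succ (succ zero))))))) (succ (succ (succ (succ (succ (succ (succ zero)))))))) (succ zero) (refl Nat (succ (succ (succ (succ (succ (succ (succ zero)))))))) (vcons (Eq Nat (succ (succ (succ (succ (succ (succ (succ zero))))))) (succ (succ (succ (succ (succ (succ (succ zero)))))))) zero (refl Nat (succ (succ (succ (succ (succ (succ (succ zero)))))))) (vnil (Eq Nat (succ (succ (succ (succ (succ (succ (succ zero))))))) (succ (succ (succ (succ (succ (succ (succ zero))))))))))) (vcons (Eq Nat (succ (succ (succ (succ (succ (succ (succ zero))))))) (succ (succ (succ (succ (succ (succ (succ zero)))))))) (succ zero) (refl Nat (succ (succ (succ (succ (succ (succ (succ zero)))))))) (vcons (Eq Nat (succ (succ (succ (succ (succ (succ (succ zero))))))) (succ (succ (succ (succ (succ (succ (succ zero)))))))) zero (refl Nat (succ (succ (succ (succ (succ (succ (succ zero)))))))) (vnil (Eq Nat (succ (succ (succ (succ (succ (succ (succ zero))))))) (succ (succ (succ (succ (succ (succ (succ zero)))))))))))


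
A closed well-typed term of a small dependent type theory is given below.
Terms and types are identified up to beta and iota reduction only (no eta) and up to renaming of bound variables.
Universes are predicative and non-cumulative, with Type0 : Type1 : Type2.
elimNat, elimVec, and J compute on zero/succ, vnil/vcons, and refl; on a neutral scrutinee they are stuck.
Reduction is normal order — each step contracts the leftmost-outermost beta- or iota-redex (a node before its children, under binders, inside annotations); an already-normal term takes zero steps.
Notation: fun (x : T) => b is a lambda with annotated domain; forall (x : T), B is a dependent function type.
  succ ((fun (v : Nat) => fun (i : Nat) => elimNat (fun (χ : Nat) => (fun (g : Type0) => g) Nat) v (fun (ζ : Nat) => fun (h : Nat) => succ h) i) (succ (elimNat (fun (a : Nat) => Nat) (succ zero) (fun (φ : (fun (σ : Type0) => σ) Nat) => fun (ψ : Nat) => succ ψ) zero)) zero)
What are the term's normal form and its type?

reduced normal form:
  succ (succ (succ zero))
inferred type:
  Nat
observation: contracting a beta-redex first, the term normalizes in 4 steps.


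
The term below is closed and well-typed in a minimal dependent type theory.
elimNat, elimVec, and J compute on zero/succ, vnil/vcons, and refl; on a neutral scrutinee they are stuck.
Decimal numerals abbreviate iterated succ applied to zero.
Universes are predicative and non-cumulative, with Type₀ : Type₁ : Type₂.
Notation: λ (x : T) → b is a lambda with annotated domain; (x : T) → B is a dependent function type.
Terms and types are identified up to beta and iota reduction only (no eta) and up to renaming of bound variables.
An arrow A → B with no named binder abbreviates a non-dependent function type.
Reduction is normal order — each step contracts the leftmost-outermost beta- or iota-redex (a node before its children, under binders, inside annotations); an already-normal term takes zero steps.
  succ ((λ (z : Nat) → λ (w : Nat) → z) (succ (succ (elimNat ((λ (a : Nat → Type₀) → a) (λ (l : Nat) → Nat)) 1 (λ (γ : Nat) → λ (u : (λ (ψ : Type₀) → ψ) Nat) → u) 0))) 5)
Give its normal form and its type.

normal form:
  4
the term's type:
  Nat


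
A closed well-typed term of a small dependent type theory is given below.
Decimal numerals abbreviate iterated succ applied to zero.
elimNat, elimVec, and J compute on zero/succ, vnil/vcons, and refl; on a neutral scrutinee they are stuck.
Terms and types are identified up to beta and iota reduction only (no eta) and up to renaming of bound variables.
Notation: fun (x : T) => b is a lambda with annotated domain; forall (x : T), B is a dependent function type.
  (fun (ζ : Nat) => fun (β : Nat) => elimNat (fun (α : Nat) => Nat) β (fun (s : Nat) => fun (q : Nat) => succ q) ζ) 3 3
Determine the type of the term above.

the term's type:
  Nat


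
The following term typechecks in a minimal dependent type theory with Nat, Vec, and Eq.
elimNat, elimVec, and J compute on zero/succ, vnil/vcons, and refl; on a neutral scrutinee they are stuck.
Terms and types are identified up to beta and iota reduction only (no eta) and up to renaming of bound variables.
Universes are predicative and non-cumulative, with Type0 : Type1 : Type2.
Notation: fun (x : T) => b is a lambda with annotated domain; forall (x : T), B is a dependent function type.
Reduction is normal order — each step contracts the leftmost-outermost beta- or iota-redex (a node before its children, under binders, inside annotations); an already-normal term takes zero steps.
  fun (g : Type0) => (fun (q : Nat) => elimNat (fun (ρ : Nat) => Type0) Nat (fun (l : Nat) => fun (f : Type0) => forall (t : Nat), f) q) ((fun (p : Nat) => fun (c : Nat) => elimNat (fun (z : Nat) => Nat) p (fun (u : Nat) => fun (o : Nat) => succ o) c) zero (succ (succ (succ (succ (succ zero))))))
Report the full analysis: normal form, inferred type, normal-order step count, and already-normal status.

resulting normal form:
  fun (g : Type0) => forall (q : Nat), forall (ρ : Nat), forall (l : Nat), forall (f : Nat), forall (t : Nat), Nat
the term's type:
  forall (g : Type0), Type0
reduction steps (normal order): 35
started in normal form: no
first contracted redex: a beta-redex


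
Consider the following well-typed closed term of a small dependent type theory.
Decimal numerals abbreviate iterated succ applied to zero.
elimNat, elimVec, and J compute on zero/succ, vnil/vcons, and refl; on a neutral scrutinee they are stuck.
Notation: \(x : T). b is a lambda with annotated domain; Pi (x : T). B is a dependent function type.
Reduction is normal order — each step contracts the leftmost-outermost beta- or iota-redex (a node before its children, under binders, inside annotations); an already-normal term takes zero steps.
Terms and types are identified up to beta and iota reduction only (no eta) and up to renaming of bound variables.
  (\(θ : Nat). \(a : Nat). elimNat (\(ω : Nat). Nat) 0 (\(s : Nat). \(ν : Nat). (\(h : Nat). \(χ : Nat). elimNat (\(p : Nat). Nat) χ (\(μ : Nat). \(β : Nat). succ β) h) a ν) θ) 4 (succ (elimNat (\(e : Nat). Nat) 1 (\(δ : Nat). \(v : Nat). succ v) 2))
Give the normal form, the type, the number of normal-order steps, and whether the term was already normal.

reduced normal form:
  16
type:
  Nat
steps to reach normal form (normal order): 103
started in normal form: no
first redex: a beta-redex


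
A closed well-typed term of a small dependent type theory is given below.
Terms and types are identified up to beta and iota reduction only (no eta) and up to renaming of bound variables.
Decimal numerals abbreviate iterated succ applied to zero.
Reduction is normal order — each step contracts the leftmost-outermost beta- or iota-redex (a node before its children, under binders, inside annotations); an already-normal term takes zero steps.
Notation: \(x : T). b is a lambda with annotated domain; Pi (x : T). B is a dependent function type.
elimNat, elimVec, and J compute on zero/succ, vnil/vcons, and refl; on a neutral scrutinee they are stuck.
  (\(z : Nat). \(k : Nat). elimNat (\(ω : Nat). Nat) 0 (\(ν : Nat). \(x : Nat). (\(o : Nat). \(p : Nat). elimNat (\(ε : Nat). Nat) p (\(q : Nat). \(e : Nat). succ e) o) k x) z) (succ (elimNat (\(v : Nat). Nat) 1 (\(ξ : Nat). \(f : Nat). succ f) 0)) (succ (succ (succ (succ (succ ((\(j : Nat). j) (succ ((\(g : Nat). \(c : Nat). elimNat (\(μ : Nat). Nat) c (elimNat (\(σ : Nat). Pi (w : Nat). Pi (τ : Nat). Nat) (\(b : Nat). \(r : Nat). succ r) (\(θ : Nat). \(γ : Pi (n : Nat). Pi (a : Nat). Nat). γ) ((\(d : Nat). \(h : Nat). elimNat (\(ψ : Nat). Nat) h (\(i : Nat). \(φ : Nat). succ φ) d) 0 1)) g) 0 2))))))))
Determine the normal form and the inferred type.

resulting normal form:
  16
inferred type:
  Nat
observation: the term reaches its normal form after 72 normal-order steps.


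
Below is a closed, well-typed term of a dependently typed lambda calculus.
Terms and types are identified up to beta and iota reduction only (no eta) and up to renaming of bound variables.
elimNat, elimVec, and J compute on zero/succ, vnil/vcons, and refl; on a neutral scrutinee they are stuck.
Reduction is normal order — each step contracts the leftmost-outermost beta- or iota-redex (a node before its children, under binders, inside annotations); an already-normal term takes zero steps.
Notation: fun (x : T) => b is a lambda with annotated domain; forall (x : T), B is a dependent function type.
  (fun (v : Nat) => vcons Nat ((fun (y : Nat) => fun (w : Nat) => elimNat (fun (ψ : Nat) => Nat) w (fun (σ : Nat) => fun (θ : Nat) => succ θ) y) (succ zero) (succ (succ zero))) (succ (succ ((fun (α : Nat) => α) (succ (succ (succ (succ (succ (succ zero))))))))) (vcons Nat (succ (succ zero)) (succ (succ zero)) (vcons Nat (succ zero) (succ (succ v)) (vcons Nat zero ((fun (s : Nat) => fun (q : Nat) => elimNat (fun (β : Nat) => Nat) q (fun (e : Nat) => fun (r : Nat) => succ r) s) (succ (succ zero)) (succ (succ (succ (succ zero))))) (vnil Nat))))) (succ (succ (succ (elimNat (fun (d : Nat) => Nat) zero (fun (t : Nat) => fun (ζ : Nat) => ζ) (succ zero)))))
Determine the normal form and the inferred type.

resulting normal form:
  vcons Nat (succ (succ (succ zero))) (succ (succ (succ (succ (succ (succ (succ (succ zero)))))))) (vcons Nat (succ (succ zero)) (succ (succ zero)) (vcons Nat (succ zero) (succ (succ (succ (succ (succ zero))))) (vcons Nat zero (succ (succ (succ (succ (succ (succ zero)))))) (vnil Nat))))
inferred type:
  Vec Nat (succ (succ (succ (succ zero))))
observation: the term reaches its normal form after 21 normal-order steps.


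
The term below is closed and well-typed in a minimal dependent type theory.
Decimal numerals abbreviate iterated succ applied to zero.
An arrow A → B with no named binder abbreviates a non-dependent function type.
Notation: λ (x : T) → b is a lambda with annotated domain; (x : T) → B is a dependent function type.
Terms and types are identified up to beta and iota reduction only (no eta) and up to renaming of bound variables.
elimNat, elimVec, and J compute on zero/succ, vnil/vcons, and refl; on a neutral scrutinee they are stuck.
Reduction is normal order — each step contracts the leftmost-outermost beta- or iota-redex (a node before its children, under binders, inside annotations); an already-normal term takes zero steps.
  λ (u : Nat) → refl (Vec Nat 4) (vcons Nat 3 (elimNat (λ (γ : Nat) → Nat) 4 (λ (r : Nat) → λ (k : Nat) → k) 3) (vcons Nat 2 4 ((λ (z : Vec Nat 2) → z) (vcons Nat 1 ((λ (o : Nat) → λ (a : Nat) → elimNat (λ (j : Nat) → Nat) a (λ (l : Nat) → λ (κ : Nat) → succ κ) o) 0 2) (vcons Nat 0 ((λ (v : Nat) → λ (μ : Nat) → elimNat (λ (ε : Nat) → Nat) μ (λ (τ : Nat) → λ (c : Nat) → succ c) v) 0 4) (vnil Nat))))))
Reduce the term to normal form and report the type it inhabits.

normal form:
  λ (u : Nat) → refl (Vec Nat 4) (vcons Nat 3 4 (vcons Nat 2 4 (vcons Nat 1 2 (vcons Nat 0 4 (vnil Nat)))))
type:
  Nat → Eq (Vec Nat 4) (vcons Nat 3 4 (vcons Nat 2 4 (vcons Nat 1 2 (vcons Nat 0 4 (vnil Nat))))) (vcons Nat 3 4 (vcons Nat 2 4 (vcons Nat 1 2 (vcons Nat 0 4 (vnil Nat)))))


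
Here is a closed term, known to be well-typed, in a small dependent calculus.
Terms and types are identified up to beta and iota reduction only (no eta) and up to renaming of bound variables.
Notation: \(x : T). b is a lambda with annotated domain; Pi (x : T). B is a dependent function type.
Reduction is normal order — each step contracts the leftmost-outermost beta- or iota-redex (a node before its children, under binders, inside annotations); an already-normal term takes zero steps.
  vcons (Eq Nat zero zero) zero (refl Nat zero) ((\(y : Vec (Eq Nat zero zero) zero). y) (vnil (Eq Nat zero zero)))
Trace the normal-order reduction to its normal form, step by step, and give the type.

reduction (normal order):
  vcons (Eq Nat zero zero) zero (refl Nat zero) ((\(y : Vec (Eq Nat zero zero) zero). y) (vnil (Eq Nat zero zero)))
  ~> vcons (Eq Nat zero zero) zero (refl Nat zero) (vnil (Eq Nat zero zero))
type:
  Vec (Eq Nat zero zero) (succ zero)


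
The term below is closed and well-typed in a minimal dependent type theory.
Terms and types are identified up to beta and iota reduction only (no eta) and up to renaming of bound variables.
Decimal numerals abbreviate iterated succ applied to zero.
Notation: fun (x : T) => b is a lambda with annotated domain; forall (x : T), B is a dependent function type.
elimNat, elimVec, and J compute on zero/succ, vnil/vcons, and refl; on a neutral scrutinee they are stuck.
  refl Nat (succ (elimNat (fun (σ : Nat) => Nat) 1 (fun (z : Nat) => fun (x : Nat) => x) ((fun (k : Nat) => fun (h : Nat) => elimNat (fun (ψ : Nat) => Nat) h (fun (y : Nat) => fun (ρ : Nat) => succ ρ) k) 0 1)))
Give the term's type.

inferred type:
  Eq Nat 2 2


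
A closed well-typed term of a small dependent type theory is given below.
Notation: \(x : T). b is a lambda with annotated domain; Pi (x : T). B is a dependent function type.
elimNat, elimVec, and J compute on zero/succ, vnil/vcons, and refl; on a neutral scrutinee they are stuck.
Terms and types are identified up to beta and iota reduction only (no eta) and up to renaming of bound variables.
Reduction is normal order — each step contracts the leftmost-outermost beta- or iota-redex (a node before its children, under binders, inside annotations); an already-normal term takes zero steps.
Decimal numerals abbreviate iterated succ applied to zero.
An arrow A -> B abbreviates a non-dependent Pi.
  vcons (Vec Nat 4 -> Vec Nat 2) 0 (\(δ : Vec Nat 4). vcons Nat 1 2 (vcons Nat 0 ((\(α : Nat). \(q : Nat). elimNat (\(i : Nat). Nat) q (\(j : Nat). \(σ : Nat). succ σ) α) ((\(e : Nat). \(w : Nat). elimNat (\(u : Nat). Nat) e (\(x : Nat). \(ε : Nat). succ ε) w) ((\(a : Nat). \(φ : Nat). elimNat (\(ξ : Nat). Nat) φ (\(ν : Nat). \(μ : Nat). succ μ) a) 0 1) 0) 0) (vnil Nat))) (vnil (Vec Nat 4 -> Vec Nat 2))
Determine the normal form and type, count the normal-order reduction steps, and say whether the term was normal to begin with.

resulting normal form:
  vcons (Vec Nat 4 -> Vec Nat 2) 0 (\(δ : Vec Nat 4). vcons Nat 1 2 (vcons Nat 0 1 (vnil Nat))) (vnil (Vec Nat 4 -> Vec Nat 2))
the term's type:
  Vec (Vec Nat 4 -> Vec Nat 2) 1
reduction steps (normal order): 12
already normal: no
first contracted redex: a beta-redex


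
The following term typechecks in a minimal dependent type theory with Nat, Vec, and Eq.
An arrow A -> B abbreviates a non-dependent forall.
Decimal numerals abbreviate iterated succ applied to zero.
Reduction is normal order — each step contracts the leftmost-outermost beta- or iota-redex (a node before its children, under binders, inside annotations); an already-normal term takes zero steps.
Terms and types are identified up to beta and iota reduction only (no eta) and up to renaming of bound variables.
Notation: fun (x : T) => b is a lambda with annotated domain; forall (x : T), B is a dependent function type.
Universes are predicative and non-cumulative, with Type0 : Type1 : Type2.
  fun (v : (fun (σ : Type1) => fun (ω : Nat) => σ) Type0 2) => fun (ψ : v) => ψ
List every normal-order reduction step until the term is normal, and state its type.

normal-order reduction:
  fun (v : (fun (σ : Type1) => fun (ω : Nat) => σ) Type0 2) => fun (ψ : v) => ψ
  ~> fun (v : (fun (σ : Nat) => Type0) 2) => fun (ω : v) => ω
  ~> fun (v : Type0) => fun (σ : v) => σ
inferred type:
  forall (v : Type0), v -> v


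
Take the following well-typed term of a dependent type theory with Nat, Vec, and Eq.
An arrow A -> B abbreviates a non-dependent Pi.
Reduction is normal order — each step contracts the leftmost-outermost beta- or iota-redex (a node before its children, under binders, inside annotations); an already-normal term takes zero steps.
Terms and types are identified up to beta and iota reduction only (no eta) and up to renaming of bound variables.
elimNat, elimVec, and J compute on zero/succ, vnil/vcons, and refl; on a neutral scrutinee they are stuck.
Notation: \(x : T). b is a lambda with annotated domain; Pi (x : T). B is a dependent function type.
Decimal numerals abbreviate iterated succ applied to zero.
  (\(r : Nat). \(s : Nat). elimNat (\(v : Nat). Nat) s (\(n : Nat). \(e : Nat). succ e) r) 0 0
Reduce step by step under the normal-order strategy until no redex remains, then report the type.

normal-order reduction:
  (\(r : Nat). \(s : Nat). elimNat (\(v : Nat). Nat) s (\(n : Nat). \(e : Nat). succ e) r) 0 0
  ~> (\(r : Nat). elimNat (\(s : Nat). Nat) r (\(v : Nat). \(n : Nat). succ n) 0) 0
  ~> elimNat (\(r : Nat). Nat) 0 (\(s : Nat). \(v : Nat). succ v) 0
  ~> 0
type:
  Nat


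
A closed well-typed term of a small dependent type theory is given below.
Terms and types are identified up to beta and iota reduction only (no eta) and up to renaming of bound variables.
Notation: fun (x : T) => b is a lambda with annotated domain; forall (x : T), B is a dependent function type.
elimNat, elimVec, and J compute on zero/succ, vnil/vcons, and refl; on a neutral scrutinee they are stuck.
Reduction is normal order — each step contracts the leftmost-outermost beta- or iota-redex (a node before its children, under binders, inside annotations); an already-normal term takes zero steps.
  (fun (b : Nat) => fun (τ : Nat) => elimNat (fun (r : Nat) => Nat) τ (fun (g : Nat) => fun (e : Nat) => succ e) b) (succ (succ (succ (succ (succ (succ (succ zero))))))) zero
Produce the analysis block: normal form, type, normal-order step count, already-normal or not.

normal form:
  succ (succ (succ (succ (succ (succ (succ zero))))))
the term's type:
  Nat
reduction steps (normal order): 24
term was already normal: no
first redex: a beta-redex


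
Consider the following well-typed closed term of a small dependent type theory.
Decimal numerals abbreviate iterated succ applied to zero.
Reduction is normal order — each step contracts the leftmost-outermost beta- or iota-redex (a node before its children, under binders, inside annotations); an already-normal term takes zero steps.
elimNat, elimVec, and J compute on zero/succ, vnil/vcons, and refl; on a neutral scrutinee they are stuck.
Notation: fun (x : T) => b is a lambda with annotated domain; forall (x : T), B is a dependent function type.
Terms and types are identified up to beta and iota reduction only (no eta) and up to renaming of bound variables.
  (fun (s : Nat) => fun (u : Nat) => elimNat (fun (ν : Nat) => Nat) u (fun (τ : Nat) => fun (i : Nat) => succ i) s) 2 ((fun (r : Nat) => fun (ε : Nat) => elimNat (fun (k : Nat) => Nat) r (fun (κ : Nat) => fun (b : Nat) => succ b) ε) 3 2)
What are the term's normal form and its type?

normal form:
  7
type:
  Nat
observation: reduction starts at a beta-redex, and 18 normal-order steps reach the normal form.


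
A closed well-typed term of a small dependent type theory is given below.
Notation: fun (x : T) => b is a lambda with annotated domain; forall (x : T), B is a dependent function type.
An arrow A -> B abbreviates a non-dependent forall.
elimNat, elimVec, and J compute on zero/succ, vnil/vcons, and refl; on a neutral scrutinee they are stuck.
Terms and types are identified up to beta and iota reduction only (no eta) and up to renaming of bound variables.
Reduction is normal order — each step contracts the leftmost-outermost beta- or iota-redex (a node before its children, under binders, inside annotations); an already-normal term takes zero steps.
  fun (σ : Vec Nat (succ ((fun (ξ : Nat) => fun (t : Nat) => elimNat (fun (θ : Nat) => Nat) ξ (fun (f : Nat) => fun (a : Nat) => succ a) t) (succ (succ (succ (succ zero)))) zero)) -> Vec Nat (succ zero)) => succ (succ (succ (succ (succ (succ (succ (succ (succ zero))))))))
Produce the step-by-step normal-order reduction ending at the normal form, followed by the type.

normal-order reduction sequence:
  fun (σ : Vec Nat (succ ((fun (ξ : Nat) => fun (t : Nat) => elimNat (fun (θ : Nat) => Nat) ξ (fun (f : Nat) => fun (a : Nat) => succ a) t) (succ (succ (succ (succ zero)))) zero)) -> Vec Nat (succ zero)) => succ (succ (succ (succ (succ (succ (succ (succ (succ zero))))))))
  ~> fun (σ : Vec Nat (succ ((fun (ξ : Nat) => elimNat (fun (t : Nat) => Nat) (succ (succ (succ (succ zero)))) (fun (θ : Nat) => fun (f : Nat) => succ f) ξ) zero)) -> Vec Nat (succ zero)) => succ (succ (succ (succ (succ (succ (succ (succ (succ zero))))))))
  ~> fun (σ : Vec Nat (succ (elimNat (fun (ξ : Nat) => Nat) (succ (succ (succ (succ zero)))) (fun (t : Nat) => fun (θ : Nat) => succ θ) zero)) -> Vec Nat (succ zero)) => succ (succ (succ (succ (succ (succ (succ (succ (succ zero))))))))
  ~> fun (σ : Vec Nat (succ (succ (succ (succ (succ zero))))) -> Vec Nat (succ zero)) => succ (succ (succ (succ (succ (succ (succ (succ (succ zero))))))))
inferred type:
  (Vec Nat (succ (succ (succ (succ (succ zero))))) -> Vec Nat (succ zero)) -> Nat


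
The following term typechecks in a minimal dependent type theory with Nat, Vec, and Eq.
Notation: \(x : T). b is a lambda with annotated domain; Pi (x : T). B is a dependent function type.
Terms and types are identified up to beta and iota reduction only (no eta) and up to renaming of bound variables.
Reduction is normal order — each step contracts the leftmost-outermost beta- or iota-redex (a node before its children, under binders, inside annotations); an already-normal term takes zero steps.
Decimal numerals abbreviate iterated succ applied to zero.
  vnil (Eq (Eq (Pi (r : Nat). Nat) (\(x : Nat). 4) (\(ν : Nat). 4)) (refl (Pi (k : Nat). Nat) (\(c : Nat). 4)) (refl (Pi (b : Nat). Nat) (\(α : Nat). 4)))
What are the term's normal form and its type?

resulting normal form:
  vnil (Eq (Eq (Pi (r : Nat). Nat) (\(x : Nat). 4) (\(ν : Nat). 4)) (refl (Pi (k : Nat). Nat) (\(c : Nat). 4)) (refl (Pi (b : Nat). Nat) (\(α : Nat). 4)))
the term's type:
  Vec (Eq (Eq (Pi (r : Nat). Nat) (\(x : Nat). 4) (\(ν : Nat). 4)) (refl (Pi (k : Nat). Nat) (\(c : Nat). 4)) (refl (Pi (b : Nat). Nat) (\(α : Nat). 4))) 0
observation: no redex remains anywhere in the term; it is its own normal form.


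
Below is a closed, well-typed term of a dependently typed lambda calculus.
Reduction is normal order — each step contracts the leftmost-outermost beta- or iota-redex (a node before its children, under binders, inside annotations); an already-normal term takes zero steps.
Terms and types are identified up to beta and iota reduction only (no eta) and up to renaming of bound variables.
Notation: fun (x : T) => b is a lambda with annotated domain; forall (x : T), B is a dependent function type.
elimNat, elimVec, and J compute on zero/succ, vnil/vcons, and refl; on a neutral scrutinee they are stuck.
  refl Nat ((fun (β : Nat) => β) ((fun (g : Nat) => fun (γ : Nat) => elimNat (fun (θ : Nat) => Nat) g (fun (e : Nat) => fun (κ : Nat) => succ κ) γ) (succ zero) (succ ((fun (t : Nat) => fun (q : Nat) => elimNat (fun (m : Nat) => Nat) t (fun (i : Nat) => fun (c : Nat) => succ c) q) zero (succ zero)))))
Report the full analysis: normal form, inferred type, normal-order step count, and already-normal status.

normal form:
  refl Nat (succ (succ (succ zero)))
the term's type:
  Eq Nat (succ (succ (succ zero))) (succ (succ (succ zero)))
reduction steps (normal order): 16
already normal: no
first redex: a beta-redex


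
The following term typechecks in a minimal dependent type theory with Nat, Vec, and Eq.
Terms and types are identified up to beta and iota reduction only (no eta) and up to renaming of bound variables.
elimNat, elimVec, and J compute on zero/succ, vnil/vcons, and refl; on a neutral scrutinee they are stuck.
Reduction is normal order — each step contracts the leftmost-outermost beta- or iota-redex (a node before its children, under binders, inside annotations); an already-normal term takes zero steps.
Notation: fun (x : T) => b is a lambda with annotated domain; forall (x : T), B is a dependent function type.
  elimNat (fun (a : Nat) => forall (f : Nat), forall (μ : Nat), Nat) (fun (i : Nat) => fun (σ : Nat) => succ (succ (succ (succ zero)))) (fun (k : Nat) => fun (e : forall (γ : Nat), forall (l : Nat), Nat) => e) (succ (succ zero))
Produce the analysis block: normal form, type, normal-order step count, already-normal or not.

resulting normal form:
  fun (a : Nat) => fun (f : Nat) => succ (succ (succ (succ zero)))
inferred type:
  forall (a : Nat), forall (f : Nat), Nat
reduction steps (normal order): 7
already normal: no
first redex: an elimNat iota-redex


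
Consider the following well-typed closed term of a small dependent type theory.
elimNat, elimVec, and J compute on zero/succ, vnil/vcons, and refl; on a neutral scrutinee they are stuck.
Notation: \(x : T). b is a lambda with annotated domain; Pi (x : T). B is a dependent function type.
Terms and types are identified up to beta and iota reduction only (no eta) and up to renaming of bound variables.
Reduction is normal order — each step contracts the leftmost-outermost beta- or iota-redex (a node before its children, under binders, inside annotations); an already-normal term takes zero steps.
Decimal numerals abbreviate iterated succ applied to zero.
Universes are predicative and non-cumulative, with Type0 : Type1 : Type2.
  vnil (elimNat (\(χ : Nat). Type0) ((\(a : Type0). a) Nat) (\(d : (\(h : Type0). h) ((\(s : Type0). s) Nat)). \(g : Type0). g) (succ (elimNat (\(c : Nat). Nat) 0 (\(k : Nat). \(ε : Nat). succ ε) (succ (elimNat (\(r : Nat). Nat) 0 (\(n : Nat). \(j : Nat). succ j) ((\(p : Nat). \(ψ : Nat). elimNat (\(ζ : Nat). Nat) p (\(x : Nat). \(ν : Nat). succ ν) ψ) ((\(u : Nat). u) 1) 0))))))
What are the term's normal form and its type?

reduced normal form:
  vnil Nat
inferred type:
  Vec Nat 0


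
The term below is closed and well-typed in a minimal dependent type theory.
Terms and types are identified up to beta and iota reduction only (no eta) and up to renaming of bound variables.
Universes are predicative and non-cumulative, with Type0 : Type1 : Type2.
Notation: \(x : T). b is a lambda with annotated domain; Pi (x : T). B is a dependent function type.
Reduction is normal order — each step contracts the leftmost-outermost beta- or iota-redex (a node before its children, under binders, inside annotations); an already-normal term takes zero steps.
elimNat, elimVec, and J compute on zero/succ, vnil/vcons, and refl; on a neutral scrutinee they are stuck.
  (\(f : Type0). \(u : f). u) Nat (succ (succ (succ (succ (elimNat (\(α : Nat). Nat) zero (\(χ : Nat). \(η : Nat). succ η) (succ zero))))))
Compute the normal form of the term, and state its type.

normal form:
  succ (succ (succ (succ (succ zero))))
the term's type:
  Nat
observation: the first redex contracted is a beta-redex; the normal form is reached in 6 normal-order steps.


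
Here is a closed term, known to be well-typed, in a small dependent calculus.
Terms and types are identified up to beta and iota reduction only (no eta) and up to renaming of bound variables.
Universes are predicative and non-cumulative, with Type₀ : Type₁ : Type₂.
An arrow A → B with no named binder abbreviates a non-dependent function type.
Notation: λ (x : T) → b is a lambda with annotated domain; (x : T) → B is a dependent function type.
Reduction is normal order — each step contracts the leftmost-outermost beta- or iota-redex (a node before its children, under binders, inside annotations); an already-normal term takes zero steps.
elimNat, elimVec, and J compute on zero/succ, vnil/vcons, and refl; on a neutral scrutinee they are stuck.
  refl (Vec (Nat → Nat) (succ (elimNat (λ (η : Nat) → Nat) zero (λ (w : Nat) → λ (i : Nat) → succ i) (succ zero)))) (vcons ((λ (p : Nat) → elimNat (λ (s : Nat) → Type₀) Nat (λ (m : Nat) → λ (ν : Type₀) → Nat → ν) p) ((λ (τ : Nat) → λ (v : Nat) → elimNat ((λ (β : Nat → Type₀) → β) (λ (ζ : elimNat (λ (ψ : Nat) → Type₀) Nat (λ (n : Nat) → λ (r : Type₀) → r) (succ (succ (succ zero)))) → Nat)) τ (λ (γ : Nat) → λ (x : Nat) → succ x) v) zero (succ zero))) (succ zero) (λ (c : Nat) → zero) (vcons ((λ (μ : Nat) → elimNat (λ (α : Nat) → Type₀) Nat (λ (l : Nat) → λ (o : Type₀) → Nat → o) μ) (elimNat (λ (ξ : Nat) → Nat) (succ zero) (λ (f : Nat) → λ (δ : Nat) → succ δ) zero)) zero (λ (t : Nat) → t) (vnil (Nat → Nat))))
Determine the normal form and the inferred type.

normal form:
  refl (Vec (Nat → Nat) (succ (succ zero))) (vcons (Nat → Nat) (succ zero) (λ (η : Nat) → zero) (vcons (Nat → Nat) zero (λ (w : Nat) → w) (vnil (Nat → Nat))))
type:
  Eq (Vec (Nat → Nat) (succ (succ zero))) (vcons (Nat → Nat) (succ zero) (λ (η : Nat) → zero) (vcons (Nat → Nat) zero (λ (w : Nat) → w) (vnil (Nat → Nat)))) (vcons (Nat → Nat) (succ zero) (λ (i : Nat) → zero) (vcons (Nat → Nat) zero (λ (p : Nat) → p) (vnil (Nat → Nat))))
observation: reduction starts at an elimNat iota-redex, and 21 normal-order steps reach the normal form.
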